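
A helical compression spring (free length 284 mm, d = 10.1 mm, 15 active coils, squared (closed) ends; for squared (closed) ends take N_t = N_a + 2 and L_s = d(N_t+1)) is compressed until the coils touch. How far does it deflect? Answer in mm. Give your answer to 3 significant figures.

102 mm

N_t = 17; L_s = 10.1·18 = 181.8 mm
δ_solid = L₀ − L_s = 284 − 181.8 = 102.2 mm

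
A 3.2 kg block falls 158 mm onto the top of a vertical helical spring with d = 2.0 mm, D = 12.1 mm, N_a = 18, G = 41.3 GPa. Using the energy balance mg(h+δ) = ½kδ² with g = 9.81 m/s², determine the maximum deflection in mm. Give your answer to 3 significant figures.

k = Gd⁴/(8D³N_a) = (41.3×10³)(2.0⁴)/(8·12.1³·18) = 2.5903 N/mm
W = mg = 3.2 × 9.81 = 31.392 N
½kδ² − Wδ − Wh = 0 → δ = (W + √(W² + 2kWh))/k
δ = (31.392 + √(985.46 + 25695.5))/2.5903 = (31.392 + 163.34)/2.5903 = 75.178 mm

75.2 mm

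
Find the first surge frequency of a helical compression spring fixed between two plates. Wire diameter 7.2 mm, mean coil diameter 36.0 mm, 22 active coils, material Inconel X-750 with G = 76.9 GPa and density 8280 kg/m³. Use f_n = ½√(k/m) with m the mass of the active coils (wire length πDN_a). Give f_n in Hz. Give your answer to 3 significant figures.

k = Gd⁴/(8D³N_a) = (76.9×10³)(7.2⁴)/(8·36.0³·22) = 25.167 N/mm = 25167 N/m
Wire length L = πDN_a = π·36.0·22 = 2488.1 mm
m = ρ·(πd²/4)·L = 8280 × 40.715×10⁻⁶ m² × 2.4881 m = 0.8388 kg
f_n = ½√(k/m) = 0.5·√(25167/0.8388) = 0.5·√(30004) = 86.608 Hz

86.6 Hz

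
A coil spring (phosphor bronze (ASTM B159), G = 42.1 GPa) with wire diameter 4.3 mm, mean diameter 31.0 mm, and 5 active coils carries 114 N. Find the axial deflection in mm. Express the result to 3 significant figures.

k = Gd⁴/(8D³N_a) = (42.1×10³)(4.3⁴)/(8·31.0³·5) = 12.078 N/mm
δ = F/k = 114 / 12.078 = 9.4383 mm

9.44 mm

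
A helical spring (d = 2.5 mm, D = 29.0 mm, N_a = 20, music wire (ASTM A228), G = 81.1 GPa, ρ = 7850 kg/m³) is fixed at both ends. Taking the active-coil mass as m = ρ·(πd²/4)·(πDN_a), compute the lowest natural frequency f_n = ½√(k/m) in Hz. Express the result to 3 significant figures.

k = Gd⁴/(8D³N_a) = (81.1×10³)(2.5⁴)/(8·29.0³·20) = 0.81183 N/mm = 811.83 N/m
Wire length L = πDN_a = π·29.0·20 = 1822.1 mm
m = ρ·(πd²/4)·L = 7850 × 4.9087×10⁻⁶ m² × 1.8221 m = 0.070213 kg
f_n = ½√(k/m) = 0.5·√(811.83/0.070213) = 0.5·√(11562) = 53.764 Hz

53.8 Hz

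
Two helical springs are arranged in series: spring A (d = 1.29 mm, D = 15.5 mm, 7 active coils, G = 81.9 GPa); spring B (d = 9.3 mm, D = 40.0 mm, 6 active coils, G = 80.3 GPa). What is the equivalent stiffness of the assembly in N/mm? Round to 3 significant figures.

1.08 N/mm

k_A = Gd⁴/(8D³N_a) = (81.9×10³)(1.29⁴)/(8·15.5³·7) = 1.0876 N/mm
k_B = Gd⁴/(8D³N_a) = (80.3×10³)(9.3⁴)/(8·40.0³·6) = 195.54 N/mm
Series: 1/k_eq = 1/1.0876 + 1/195.54 = 0.92459; k_eq = 1.0816 N/mm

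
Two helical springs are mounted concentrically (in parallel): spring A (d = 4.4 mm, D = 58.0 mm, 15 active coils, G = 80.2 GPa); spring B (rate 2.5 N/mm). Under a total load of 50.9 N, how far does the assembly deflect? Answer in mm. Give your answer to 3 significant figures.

13.5 mm

k_A = Gd⁴/(8D³N_a) = (80.2×10³)(4.4⁴)/(8·58.0³·15) = 1.2839 N/mm
Parallel: k_eq = 1.2839 + 2.5 = 3.7839 N/mm
δ = F/k_eq = 50.9/3.7839 = 13.452 mm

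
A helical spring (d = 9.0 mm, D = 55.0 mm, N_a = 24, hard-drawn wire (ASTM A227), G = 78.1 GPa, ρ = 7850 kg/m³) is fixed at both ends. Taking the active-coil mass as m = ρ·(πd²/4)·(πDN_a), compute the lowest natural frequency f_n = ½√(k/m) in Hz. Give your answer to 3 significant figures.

k = Gd⁴/(8D³N_a) = (78.1×10³)(9.0⁴)/(8·55.0³·24) = 16.041 N/mm = 16041 N/m
Wire length L = πDN_a = π·55.0·24 = 4146.9 mm
m = ρ·(πd²/4)·L = 7850 × 63.617×10⁻⁶ m² × 4.1469 m = 2.0709 kg
f_n = ½√(k/m) = 0.5·√(16041/2.0709) = 0.5·√(7745.7) = 44.005 Hz

44.0 Hz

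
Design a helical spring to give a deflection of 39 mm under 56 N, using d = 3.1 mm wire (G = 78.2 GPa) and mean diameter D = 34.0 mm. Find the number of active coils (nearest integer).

16

Required rate k = F/δ = 56/39 = 1.4359 N/mm
N_a = Gd⁴/(8D³k) = (78.2×10³ × 3.1⁴)/(8 × 34.0³ × 1.4359)
    = 7.22193e+06 / 451492 = 16 → 16 coils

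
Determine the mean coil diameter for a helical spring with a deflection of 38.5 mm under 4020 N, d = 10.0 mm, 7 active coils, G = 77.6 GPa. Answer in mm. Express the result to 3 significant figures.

Required rate k = F/δ = 4020/38.5 = 104.42 N/mm
D = (Gd⁴/(8N_a·k))^(1/3) = (77.6×10³·10.0⁴/(8·7·104.42))^(1/3)
  = (132711)^(1/3) = 51.0077 mm

51.0 mm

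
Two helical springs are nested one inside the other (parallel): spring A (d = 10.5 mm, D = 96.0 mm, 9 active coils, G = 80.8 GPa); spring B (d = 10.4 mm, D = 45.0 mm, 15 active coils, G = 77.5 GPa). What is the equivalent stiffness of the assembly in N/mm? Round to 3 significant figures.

98.3 N/mm

k_A = Gd⁴/(8D³N_a) = (80.8×10³)(10.5⁴)/(8·96.0³·9) = 15.418 N/mm
k_B = Gd⁴/(8D³N_a) = (77.5×10³)(10.4⁴)/(8·45.0³·15) = 82.912 N/mm
Parallel: k_eq = 15.418 + 82.912 = 98.33 N/mm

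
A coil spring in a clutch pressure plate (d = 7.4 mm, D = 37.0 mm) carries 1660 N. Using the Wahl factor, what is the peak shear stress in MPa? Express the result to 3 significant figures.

506 MPa

Spring index C = D/d = 37.0/7.4 = 5.0000
K_W = (4C−1)/(4C−4) + 0.615/C = 19.000/16.000 + 0.1230 = 1.3105
τ₀ = 8FD/(πd³) = 8·1660·37.0/(π·7.4³) = 491360/1273 = 385.97 MPa
τ_max = K·τ₀ = 1.3105 × 385.97 = 505.82 MPa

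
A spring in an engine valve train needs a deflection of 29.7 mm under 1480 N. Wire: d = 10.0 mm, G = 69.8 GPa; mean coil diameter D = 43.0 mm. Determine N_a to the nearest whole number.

22

Required rate k = F/δ = 1480/29.7 = 49.832 N/mm
N_a = Gd⁴/(8D³k) = (69.8×10³ × 10.0⁴)/(8 × 43.0³ × 49.832)
    = 6.98e+08 / 3.16957e+07 = 22.02 → 22 coils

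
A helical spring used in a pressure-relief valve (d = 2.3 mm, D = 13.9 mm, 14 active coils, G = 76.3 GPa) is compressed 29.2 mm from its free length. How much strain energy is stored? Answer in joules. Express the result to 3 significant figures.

k = Gd⁴/(8D³N_a) = (76.3×10³)(2.3⁴)/(8·13.9³·14) = 7.0986 N/mm
U = ½kδ² = 0.5 × 7.0986 × 29.2² = 3026.3 N·mm = 3.0263 J

3.03 J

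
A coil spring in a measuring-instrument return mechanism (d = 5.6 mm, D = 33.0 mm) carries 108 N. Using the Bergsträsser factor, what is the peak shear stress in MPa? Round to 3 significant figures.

64.2 MPa

Spring index C = D/d = 33.0/5.6 = 5.8929
K_B = (4C+2)/(4C−3) = 25.571/20.571 = 1.2431
τ₀ = 8FD/(πd³) = 8·108·33.0/(π·5.6³) = 28512/551.71 = 51.679 MPa
τ_max = K·τ₀ = 1.2431 × 51.679 = 64.24 MPa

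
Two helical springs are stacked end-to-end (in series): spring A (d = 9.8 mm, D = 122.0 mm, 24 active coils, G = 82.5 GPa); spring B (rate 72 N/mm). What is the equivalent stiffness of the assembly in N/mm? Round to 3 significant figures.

2.12 N/mm

k_A = Gd⁴/(8D³N_a) = (82.5×10³)(9.8⁴)/(8·122.0³·24) = 2.1826 N/mm
Series: 1/k_eq = 1/2.1826 + 1/72 = 0.47205; k_eq = 2.1184 N/mm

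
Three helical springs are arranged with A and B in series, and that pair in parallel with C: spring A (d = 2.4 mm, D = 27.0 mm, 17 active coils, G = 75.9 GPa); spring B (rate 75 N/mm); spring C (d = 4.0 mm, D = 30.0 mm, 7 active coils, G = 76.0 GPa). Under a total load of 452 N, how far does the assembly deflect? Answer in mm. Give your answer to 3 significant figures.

k_A = Gd⁴/(8D³N_a) = (75.9×10³)(2.4⁴)/(8·27.0³·17) = 0.94071 N/mm
k_C = Gd⁴/(8D³N_a) = (76.0×10³)(4.0⁴)/(8·30.0³·7) = 12.868 N/mm
Springs A,B series: k_AB = 1/(1/0.94071+1/75) = 0.92906 N/mm; parallel with C: k_eq = 0.92906+12.868 = 13.797 N/mm
δ = F/k_eq = 452/13.797 = 32.761 mm

32.8 mm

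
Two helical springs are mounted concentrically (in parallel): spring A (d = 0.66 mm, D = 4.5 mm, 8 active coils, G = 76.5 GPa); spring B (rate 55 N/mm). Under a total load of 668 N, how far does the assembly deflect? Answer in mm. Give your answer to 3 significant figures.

11.6 mm

k_A = Gd⁴/(8D³N_a) = (76.5×10³)(0.66⁴)/(8·4.5³·8) = 2.489 N/mm
Parallel: k_eq = 2.489 + 55 = 57.489 N/mm
δ = F/k_eq = 668/57.489 = 11.62 mm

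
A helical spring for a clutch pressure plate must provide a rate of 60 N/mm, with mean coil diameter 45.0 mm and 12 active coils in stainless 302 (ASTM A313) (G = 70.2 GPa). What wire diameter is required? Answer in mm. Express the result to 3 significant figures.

9.30 mm

d = (8D³N_a·k / G)^(1/4) = (8·45.0³·12·60 / (70.2×10³))^0.25
  = (7476.9)^0.25 = 9.2989 mm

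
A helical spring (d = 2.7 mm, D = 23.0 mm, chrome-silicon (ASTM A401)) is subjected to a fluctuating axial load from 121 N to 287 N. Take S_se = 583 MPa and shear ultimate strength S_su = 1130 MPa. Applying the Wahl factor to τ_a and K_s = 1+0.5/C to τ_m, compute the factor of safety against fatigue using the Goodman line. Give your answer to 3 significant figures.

C = D/d = 23.0/2.7 = 8.5185; K_W = (4C−1)/(4C−4)+0.615/C = 1.1719; K_s = 1+0.5/C = 1.0587
F_a = (F_max−F_min)/2 = 83 N; F_m = (F_max+F_min)/2 = 204 N
τ_a = K_W·8F_aD/(πd³) = 1.1719 × 246.98 = 289.44 MPa
τ_m = K_s·8F_mD/(πd³) = 1.0587 × 607.03 = 642.66 MPa
Goodman: 1/n_f = τ_a/S_se + τ_m/S_su = 289.44/583 + 642.66/1130 = 0.49647 + 0.56872 = 1.0652
n_f = 1/1.0652 = 0.9388

0.939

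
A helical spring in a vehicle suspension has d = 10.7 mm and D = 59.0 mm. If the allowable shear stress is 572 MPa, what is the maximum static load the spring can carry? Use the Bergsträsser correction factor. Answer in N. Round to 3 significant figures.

3690 N

C = D/d = 59.0/10.7 = 5.5140
K_B = (4C+2)/(4C−3) = 24.056/19.056 = 1.2624
τ_max = K·8FD/(πd³) → F_max = τ_allow·πd³/(8DK)
F_max = 572·π·10.7³/(8·59.0·1.2624) = 2.2014e+06/595.85 = 3694.6 N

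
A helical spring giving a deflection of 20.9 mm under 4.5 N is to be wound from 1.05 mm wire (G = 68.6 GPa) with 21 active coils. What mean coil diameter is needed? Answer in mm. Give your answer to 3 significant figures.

Required rate k = F/δ = 4.5/20.9 = 0.21531 N/mm
D = (Gd⁴/(8N_a·k))^(1/3) = (68.6×10³·1.05⁴/(8·21·0.21531))^(1/3)
  = (2305.19)^(1/3) = 13.2100 mm

13.2 mm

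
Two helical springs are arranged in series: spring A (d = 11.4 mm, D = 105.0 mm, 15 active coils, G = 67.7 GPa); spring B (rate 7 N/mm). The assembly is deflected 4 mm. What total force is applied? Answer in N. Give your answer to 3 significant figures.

15.1 N

k_A = Gd⁴/(8D³N_a) = (67.7×10³)(11.4⁴)/(8·105.0³·15) = 8.2311 N/mm
Series: 1/k_eq = 1/8.2311 + 1/7 = 0.26435; k_eq = 3.7829 N/mm
F = k_eq·δ = 3.7829·4 = 15.132 N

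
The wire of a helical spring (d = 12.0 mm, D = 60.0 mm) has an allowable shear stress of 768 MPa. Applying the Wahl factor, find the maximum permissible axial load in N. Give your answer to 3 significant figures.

6630 N

C = D/d = 60.0/12.0 = 5.0000
K_W = (4C−1)/(4C−4) + 0.615/C = 19.000/16.000 + 0.1230 = 1.3105
τ_max = K·8FD/(πd³) → F_max = τ_allow·πd³/(8DK)
F_max = 768·π·12.0³/(8·60.0·1.3105) = 4.1692e+06/629.04 = 6627.9 N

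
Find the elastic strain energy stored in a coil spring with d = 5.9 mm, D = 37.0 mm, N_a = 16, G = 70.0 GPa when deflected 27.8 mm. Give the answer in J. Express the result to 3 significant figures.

5.06 J

k = Gd⁴/(8D³N_a) = (70.0×10³)(5.9⁴)/(8·37.0³·16) = 13.083 N/mm
U = ½kδ² = 0.5 × 13.083 × 27.8² = 5055.3 N·mm = 5.0553 J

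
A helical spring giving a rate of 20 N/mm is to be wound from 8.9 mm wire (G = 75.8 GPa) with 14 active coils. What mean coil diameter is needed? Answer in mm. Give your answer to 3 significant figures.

59.7 mm

D = (Gd⁴/(8N_a·k))^(1/3) = (75.8×10³·8.9⁴/(8·14·20))^(1/3)
  = (212315)^(1/3) = 59.6569 mm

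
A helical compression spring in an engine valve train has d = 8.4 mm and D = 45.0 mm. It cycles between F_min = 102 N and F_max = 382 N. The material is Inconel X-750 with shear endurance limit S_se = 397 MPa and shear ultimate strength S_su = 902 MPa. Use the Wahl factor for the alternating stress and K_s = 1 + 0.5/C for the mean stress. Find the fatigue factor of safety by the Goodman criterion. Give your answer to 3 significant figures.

6.92

C = D/d = 45.0/8.4 = 5.3571; K_W = (4C−1)/(4C−4)+0.615/C = 1.2869; K_s = 1+0.5/C = 1.0933
F_a = (F_max−F_min)/2 = 140 N; F_m = (F_max+F_min)/2 = 242 N
τ_a = K_W·8F_aD/(πd³) = 1.2869 × 27.067 = 34.834 MPa
τ_m = K_s·8F_mD/(πd³) = 1.0933 × 46.788 = 51.154 MPa
Goodman: 1/n_f = τ_a/S_se + τ_m/S_su = 34.834/397 + 51.154/902 = 0.08774 + 0.05671 = 0.14445
n_f = 1/0.14445 = 6.923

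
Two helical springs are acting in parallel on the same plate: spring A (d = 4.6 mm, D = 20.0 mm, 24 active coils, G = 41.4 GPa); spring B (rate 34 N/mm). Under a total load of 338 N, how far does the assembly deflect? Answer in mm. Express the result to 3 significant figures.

k_A = Gd⁴/(8D³N_a) = (41.4×10³)(4.6⁴)/(8·20.0³·24) = 12.068 N/mm
Parallel: k_eq = 12.068 + 34 = 46.068 N/mm
δ = F/k_eq = 338/46.068 = 7.337 mm

7.34 mm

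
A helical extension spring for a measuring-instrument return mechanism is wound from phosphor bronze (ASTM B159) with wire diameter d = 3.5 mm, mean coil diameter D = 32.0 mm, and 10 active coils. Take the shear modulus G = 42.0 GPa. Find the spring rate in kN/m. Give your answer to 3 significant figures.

k = Gd⁴/(8D³N_a) = (42.0×10³ × 3.5⁴) / (8 × 32.0³ × 10)
  = 6.30262e+06 / 2.62144e+06 = 2.4043 N/mm

2.40 kN/m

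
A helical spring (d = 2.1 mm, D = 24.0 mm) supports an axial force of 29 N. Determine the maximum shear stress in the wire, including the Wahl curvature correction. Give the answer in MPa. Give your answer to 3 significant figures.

Spring index C = D/d = 24.0/2.1 = 11.4286
K_W = (4C−1)/(4C−4) + 0.615/C = 44.714/41.714 + 0.0538 = 1.1257
τ₀ = 8FD/(πd³) = 8·29·24.0/(π·2.1³) = 5568/29.094 = 191.38 MPa
τ_max = K·τ₀ = 1.1257 × 191.38 = 215.44 MPa

215 MPa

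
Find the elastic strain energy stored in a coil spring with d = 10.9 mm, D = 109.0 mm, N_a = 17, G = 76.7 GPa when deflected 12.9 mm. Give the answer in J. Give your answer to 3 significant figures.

k = Gd⁴/(8D³N_a) = (76.7×10³)(10.9⁴)/(8·109.0³·17) = 6.1473 N/mm
U = ½kδ² = 0.5 × 6.1473 × 12.9² = 511.48 N·mm = 0.51148 J

0.511 J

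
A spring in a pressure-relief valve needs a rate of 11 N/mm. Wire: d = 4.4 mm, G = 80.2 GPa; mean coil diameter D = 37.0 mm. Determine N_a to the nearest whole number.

7

N_a = Gd⁴/(8D³k) = (80.2×10³ × 4.4⁴)/(8 × 37.0³ × 11)
    = 3.00597e+07 / 4.45746e+06 = 6.744 → 7 coils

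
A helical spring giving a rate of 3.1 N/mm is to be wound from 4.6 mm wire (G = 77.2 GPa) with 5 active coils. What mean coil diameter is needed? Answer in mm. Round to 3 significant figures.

D = (Gd⁴/(8N_a·k))^(1/3) = (77.2×10³·4.6⁴/(8·5·3.1))^(1/3)
  = (278758)^(1/3) = 65.3244 mm

65.3 mm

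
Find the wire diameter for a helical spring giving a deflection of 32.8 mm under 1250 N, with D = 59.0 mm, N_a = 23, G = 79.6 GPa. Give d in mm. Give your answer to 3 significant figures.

Required rate k = F/δ = 1250/32.8 = 38.11 N/mm
d = (8D³N_a·k / G)^(1/4) = (8·59.0³·23·38.11 / (79.6×10³))^0.25
  = (18092)^0.25 = 11.5978 mm

11.6 mm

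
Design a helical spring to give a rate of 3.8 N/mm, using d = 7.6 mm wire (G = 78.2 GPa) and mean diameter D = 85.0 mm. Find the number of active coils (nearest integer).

14

N_a = Gd⁴/(8D³k) = (78.2×10³ × 7.6⁴)/(8 × 85.0³ × 3.8)
    = 2.60892e+08 / 1.86694e+07 = 13.97 → 14 coils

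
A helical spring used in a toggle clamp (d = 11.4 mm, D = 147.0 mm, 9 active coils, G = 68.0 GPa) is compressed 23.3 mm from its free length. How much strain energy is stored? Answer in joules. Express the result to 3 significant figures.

1.36 J

k = Gd⁴/(8D³N_a) = (68.0×10³)(11.4⁴)/(8·147.0³·9) = 5.0216 N/mm
U = ½kδ² = 0.5 × 5.0216 × 23.3² = 1363.1 N·mm = 1.3631 J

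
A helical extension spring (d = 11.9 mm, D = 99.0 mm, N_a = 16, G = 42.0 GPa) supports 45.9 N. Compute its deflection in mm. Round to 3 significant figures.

k = Gd⁴/(8D³N_a) = (42.0×10³)(11.9⁴)/(8·99.0³·16) = 6.7814 N/mm
δ = F/k = 45.9 / 6.7814 = 6.7685 mm

6.77 mm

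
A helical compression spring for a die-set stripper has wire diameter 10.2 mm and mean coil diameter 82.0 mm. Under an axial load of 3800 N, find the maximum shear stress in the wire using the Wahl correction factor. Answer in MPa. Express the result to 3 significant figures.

885 MPa

Spring index C = D/d = 82.0/10.2 = 8.0392
K_W = (4C−1)/(4C−4) + 0.615/C = 31.157/28.157 + 0.0765 = 1.1830
τ₀ = 8FD/(πd³) = 8·3800·82.0/(π·10.2³) = 2.4928e+06/3333.9 = 747.72 MPa
τ_max = K·τ₀ = 1.1830 × 747.72 = 884.58 MPa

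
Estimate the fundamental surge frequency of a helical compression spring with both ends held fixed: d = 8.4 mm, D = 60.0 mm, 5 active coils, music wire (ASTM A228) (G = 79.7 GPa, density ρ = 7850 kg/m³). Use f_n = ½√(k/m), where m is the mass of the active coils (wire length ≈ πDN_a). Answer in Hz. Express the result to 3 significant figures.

k = Gd⁴/(8D³N_a) = (79.7×10³)(8.4⁴)/(8·60.0³·5) = 45.926 N/mm = 45926 N/m
Wire length L = πDN_a = π·60.0·5 = 942.48 mm
m = ρ·(πd²/4)·L = 7850 × 55.418×10⁻⁶ m² × 0.94248 m = 0.41001 kg
f_n = ½√(k/m) = 0.5·√(45926/0.41001) = 0.5·√(1.1201e+05) = 167.34 Hz

167 Hz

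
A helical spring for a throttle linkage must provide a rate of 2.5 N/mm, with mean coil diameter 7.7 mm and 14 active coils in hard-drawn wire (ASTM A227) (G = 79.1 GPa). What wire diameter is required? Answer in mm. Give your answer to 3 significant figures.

d = (8D³N_a·k / G)^(1/4) = (8·7.7³·14·2.5 / (79.1×10³))^0.25
  = (1.616)^0.25 = 1.1275 mm

1.13 mm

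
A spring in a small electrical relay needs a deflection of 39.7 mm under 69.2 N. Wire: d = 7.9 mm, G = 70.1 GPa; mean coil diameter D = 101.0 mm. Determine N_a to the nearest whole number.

Required rate k = F/δ = 69.2/39.7 = 1.7431 N/mm
N_a = Gd⁴/(8D³k) = (70.1×10³ × 7.9⁴)/(8 × 101.0³ × 1.7431)
    = 2.7304e+08 / 1.43671e+07 = 19 → 19 coils

19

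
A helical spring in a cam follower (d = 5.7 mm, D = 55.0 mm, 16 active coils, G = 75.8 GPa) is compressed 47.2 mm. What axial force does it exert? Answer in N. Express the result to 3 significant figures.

177 N

k = Gd⁴/(8D³N_a) = (75.8×10³)(5.7⁴)/(8·55.0³·16) = 3.7573 N/mm
F = k·δ = 3.7573 × 47.2 = 177.34 N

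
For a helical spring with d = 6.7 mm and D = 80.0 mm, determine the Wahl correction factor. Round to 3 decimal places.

C = D/d = 80.0/6.7 = 11.9403
K_W = (4C−1)/(4C−4) + 0.615/C = 46.761/43.761 + 0.0515 = 1.1201

1.120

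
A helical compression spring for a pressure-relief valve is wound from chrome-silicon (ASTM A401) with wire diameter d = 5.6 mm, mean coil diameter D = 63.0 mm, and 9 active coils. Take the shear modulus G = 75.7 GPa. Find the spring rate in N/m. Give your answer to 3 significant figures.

k = Gd⁴/(8D³N_a) = (75.7×10³ × 5.6⁴) / (8 × 63.0³ × 9)
  = 7.44471e+07 / 1.80034e+07 = 4.1352 N/mm = 4135.2 N/m

4140 N/m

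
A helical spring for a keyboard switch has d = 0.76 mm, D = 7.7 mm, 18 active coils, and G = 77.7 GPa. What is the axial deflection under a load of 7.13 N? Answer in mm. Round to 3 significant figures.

k = Gd⁴/(8D³N_a) = (77.7×10³)(0.76⁴)/(8·7.7³·18) = 0.39431 N/mm
δ = F/k = 7.13 / 0.39431 = 18.082 mm

18.1 mm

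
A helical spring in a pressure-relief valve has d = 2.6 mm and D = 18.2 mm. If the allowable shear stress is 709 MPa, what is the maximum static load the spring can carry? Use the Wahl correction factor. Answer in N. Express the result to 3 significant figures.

222 N

C = D/d = 18.2/2.6 = 7.0000
K_W = (4C−1)/(4C−4) + 0.615/C = 27.000/24.000 + 0.0879 = 1.2129
τ_max = K·8FD/(πd³) → F_max = τ_allow·πd³/(8DK)
F_max = 709·π·2.6³/(8·18.2·1.2129) = 39149/176.59 = 221.69 N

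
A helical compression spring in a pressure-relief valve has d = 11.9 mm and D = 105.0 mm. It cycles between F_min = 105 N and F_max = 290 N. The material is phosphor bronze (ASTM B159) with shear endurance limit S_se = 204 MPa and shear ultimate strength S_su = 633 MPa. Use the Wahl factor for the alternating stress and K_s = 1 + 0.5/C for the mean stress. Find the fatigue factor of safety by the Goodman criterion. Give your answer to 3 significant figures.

C = D/d = 105.0/11.9 = 8.8235; K_W = (4C−1)/(4C−4)+0.615/C = 1.1656; K_s = 1+0.5/C = 1.0567
F_a = (F_max−F_min)/2 = 92.5 N; F_m = (F_max+F_min)/2 = 197.5 N
τ_a = K_W·8F_aD/(πd³) = 1.1656 × 14.677 = 17.107 MPa
τ_m = K_s·8F_mD/(πd³) = 1.0567 × 31.337 = 33.113 MPa
Goodman: 1/n_f = τ_a/S_se + τ_m/S_su = 17.107/204 + 33.113/633 = 0.08386 + 0.05231 = 0.13617
n_f = 1/0.13617 = 7.344

7.34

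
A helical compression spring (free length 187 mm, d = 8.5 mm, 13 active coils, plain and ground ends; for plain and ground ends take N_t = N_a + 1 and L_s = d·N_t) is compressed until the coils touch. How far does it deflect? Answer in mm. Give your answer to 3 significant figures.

N_t = 14; L_s = 8.5·14 = 119 mm
δ_solid = L₀ − L_s = 187 − 119 = 68 mm

68.0 mm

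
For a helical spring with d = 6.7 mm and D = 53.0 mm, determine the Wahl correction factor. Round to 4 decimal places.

1.1863

C = D/d = 53.0/6.7 = 7.9104
K_W = (4C−1)/(4C−4) + 0.615/C = 30.642/27.642 + 0.0777 = 1.1863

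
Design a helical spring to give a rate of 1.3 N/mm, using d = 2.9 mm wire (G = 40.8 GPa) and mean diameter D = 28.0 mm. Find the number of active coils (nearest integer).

N_a = Gd⁴/(8D³k) = (40.8×10³ × 2.9⁴)/(8 × 28.0³ × 1.3)
    = 2.88571e+06 / 228301 = 12.64 → 13 coils

13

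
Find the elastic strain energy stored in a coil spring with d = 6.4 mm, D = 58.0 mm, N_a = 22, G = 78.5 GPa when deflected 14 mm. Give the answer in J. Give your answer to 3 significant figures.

k = Gd⁴/(8D³N_a) = (78.5×10³)(6.4⁴)/(8·58.0³·22) = 3.8352 N/mm
U = ½kδ² = 0.5 × 3.8352 × 14² = 375.85 N·mm = 0.37585 J

0.376 J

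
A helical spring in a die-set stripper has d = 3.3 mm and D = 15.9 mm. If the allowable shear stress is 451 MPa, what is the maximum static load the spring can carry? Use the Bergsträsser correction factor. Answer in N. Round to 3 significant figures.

C = D/d = 15.9/3.3 = 4.8182
K_B = (4C+2)/(4C−3) = 21.273/16.273 = 1.3073
τ_max = K·8FD/(πd³) → F_max = τ_allow·πd³/(8DK)
F_max = 451·π·3.3³/(8·15.9·1.3073) = 50918/166.28 = 306.21 N

306 N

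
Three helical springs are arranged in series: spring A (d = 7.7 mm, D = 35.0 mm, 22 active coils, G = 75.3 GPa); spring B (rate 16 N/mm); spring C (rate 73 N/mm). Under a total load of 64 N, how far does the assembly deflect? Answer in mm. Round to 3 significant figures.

6.70 mm

k_A = Gd⁴/(8D³N_a) = (75.3×10³)(7.7⁴)/(8·35.0³·22) = 35.079 N/mm
Series: 1/k_eq = 1/35.079 + 1/16 + 1/73 = 0.10471; k_eq = 9.5505 N/mm
δ = F/k_eq = 64/9.5505 = 6.7012 mm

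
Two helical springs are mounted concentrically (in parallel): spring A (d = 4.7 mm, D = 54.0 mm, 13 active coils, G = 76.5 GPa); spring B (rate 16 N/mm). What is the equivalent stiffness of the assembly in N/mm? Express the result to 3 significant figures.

18.3 N/mm

k_A = Gd⁴/(8D³N_a) = (76.5×10³)(4.7⁴)/(8·54.0³·13) = 2.2795 N/mm
Parallel: k_eq = 2.2795 + 16 = 18.279 N/mm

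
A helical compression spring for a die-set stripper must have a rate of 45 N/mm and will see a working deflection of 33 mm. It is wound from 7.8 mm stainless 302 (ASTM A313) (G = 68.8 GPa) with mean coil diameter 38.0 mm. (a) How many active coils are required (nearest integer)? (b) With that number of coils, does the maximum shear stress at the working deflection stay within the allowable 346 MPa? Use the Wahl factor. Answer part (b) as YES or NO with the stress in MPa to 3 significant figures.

(a) 13 coils; (b) NO, τ_max = 396 MPa

N_a = Gd⁴/(8D³k) = (68.8×10³)(7.8⁴)/(8·38.0³·45) = 12.89 → N_a = 13
Actual rate k = Gd⁴/(8D³·13) = 44.625 N/mm
Working load F = kδ = 44.625·33 = 1472.6 N
C = 38.0/7.8 = 4.8718; K_W = (4C−1)/(4C−4)+0.615/C = 1.3199
τ_max = K_W·8FD/(πd³) = 1.3199·300.29 = 396.36 MPa
τ_max > 346 MPa → exceeds allowable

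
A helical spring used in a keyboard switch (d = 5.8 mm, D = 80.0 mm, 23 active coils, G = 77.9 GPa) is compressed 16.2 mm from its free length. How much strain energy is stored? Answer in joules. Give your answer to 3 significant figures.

0.123 J

k = Gd⁴/(8D³N_a) = (77.9×10³)(5.8⁴)/(8·80.0³·23) = 0.93575 N/mm
U = ½kδ² = 0.5 × 0.93575 × 16.2² = 122.79 N·mm = 0.12279 J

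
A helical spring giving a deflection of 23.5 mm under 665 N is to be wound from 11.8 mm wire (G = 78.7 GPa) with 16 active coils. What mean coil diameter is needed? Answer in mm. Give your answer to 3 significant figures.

Required rate k = F/δ = 665/23.5 = 28.298 N/mm
D = (Gd⁴/(8N_a·k))^(1/3) = (78.7×10³·11.8⁴/(8·16·28.298))^(1/3)
  = (421249)^(1/3) = 74.9629 mm

75.0 mm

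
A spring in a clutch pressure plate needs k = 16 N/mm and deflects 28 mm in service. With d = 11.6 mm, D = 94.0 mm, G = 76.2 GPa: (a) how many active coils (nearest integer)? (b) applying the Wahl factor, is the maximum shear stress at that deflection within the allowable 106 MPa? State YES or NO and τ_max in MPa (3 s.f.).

(a) 13 coils; (b) YES, τ_max = 81.0 MPa

N_a = Gd⁴/(8D³k) = (76.2×10³)(11.6⁴)/(8·94.0³·16) = 12.98 → N_a = 13
Actual rate k = Gd⁴/(8D³·13) = 15.972 N/mm
Working load F = kδ = 15.972·28 = 447.23 N
C = 94.0/11.6 = 8.1034; K_W = (4C−1)/(4C−4)+0.615/C = 1.1815
τ_max = K_W·8FD/(πd³) = 1.1815·68.584 = 81.03 MPa
τ_max ≤ 106 MPa → acceptable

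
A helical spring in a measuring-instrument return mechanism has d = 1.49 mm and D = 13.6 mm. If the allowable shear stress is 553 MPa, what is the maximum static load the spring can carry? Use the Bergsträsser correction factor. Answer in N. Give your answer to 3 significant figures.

46.0 N

C = D/d = 13.6/1.49 = 9.1275
K_B = (4C+2)/(4C−3) = 38.510/33.510 = 1.1492
τ_max = K·8FD/(πd³) → F_max = τ_allow·πd³/(8DK)
F_max = 553·π·1.49³/(8·13.6·1.1492) = 5746.9/125.03 = 45.963 N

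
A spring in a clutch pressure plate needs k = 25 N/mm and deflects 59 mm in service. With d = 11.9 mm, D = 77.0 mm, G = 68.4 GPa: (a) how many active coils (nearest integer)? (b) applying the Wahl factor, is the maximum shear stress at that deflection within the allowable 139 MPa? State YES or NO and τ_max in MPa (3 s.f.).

(a) 15 coils; (b) NO, τ_max = 212 MPa

N_a = Gd⁴/(8D³k) = (68.4×10³)(11.9⁴)/(8·77.0³·25) = 15.02 → N_a = 15
Actual rate k = Gd⁴/(8D³·15) = 25.037 N/mm
Working load F = kδ = 25.037·59 = 1477.2 N
C = 77.0/11.9 = 6.4706; K_W = (4C−1)/(4C−4)+0.615/C = 1.2321
τ_max = K_W·8FD/(πd³) = 1.2321·171.88 = 211.78 MPa
τ_max > 139 MPa → exceeds allowable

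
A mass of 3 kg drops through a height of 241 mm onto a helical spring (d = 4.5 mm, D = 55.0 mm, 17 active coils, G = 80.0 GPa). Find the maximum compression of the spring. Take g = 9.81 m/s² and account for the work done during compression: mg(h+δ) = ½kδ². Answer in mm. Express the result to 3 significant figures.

k = Gd⁴/(8D³N_a) = (80.0×10³)(4.5⁴)/(8·55.0³·17) = 1.4498 N/mm
W = mg = 3 × 9.81 = 29.43 N
½kδ² − Wδ − Wh = 0 → δ = (W + √(W² + 2kWh))/k
δ = (29.43 + √(866.12 + 20566))/1.4498 = (29.43 + 146.4)/1.4498 = 121.28 mm

121 mm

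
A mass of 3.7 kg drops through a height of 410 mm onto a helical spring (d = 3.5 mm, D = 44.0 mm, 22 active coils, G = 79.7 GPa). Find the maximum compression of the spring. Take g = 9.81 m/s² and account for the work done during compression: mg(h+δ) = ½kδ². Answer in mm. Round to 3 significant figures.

244 mm

k = Gd⁴/(8D³N_a) = (79.7×10³)(3.5⁴)/(8·44.0³·22) = 0.79774 N/mm
W = mg = 3.7 × 9.81 = 36.297 N
½kδ² − Wδ − Wh = 0 → δ = (W + √(W² + 2kWh))/k
δ = (36.297 + √(1317.5 + 23743.5))/0.79774 = (36.297 + 158.31)/0.79774 = 243.94 mm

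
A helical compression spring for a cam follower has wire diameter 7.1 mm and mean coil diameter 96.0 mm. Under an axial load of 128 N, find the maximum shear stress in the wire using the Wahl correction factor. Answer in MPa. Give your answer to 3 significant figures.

Spring index C = D/d = 96.0/7.1 = 13.5211
K_W = (4C−1)/(4C−4) + 0.615/C = 53.085/50.085 + 0.0455 = 1.1054
τ₀ = 8FD/(πd³) = 8·128·96.0/(π·7.1³) = 98304/1124.4 = 87.427 MPa
τ_max = K·τ₀ = 1.1054 × 87.427 = 96.64 MPa

96.6 MPa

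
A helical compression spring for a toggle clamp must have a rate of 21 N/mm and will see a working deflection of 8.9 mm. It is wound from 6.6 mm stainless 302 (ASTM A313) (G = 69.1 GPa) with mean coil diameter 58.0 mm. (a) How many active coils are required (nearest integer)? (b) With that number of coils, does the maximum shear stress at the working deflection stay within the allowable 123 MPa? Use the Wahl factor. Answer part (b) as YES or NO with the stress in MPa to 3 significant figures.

(a) 4 coils; (b) YES, τ_max = 112 MPa

N_a = Gd⁴/(8D³k) = (69.1×10³)(6.6⁴)/(8·58.0³·21) = 4 → N_a = 4
Actual rate k = Gd⁴/(8D³·4) = 21 N/mm
Working load F = kδ = 21·8.9 = 186.9 N
C = 58.0/6.6 = 8.7879; K_W = (4C−1)/(4C−4)+0.615/C = 1.1663
τ_max = K_W·8FD/(πd³) = 1.1663·96.017 = 111.98 MPa
τ_max ≤ 123 MPa → acceptable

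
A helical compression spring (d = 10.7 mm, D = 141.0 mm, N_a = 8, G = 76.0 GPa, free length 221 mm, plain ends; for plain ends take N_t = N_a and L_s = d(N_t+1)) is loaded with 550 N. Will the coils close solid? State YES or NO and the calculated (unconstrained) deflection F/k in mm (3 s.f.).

k = Gd⁴/(8D³N_a) = (76.0×10³)(10.7⁴)/(8·141.0³·8) = 5.5528 N/mm
N_t = 8; L_s = 10.7·9 = 96.3 mm; δ_solid = L₀ − L_s = 221 − 96.3 = 124.7 mm
δ = F/k = 550/5.5528 = 99.049 mm
δ < δ_solid → spring does not go solid

NO, δ = 99.0 mm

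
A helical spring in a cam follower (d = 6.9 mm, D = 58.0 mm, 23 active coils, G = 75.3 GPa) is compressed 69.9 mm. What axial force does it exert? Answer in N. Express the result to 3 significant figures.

k = Gd⁴/(8D³N_a) = (75.3×10³)(6.9⁴)/(8·58.0³·23) = 4.7543 N/mm
F = k·δ = 4.7543 × 69.9 = 332.33 N

332 N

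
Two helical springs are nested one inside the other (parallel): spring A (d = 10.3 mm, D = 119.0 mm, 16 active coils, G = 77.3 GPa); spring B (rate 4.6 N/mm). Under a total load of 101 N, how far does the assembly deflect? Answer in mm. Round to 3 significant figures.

11.7 mm

k_A = Gd⁴/(8D³N_a) = (77.3×10³)(10.3⁴)/(8·119.0³·16) = 4.0335 N/mm
Parallel: k_eq = 4.0335 + 4.6 = 8.6335 N/mm
δ = F/k_eq = 101/8.6335 = 11.699 mm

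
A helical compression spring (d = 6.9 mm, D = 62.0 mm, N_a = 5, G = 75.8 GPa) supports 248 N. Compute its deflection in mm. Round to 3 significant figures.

13.8 mm

k = Gd⁴/(8D³N_a) = (75.8×10³)(6.9⁴)/(8·62.0³·5) = 18.023 N/mm
δ = F/k = 248 / 18.023 = 13.76 mm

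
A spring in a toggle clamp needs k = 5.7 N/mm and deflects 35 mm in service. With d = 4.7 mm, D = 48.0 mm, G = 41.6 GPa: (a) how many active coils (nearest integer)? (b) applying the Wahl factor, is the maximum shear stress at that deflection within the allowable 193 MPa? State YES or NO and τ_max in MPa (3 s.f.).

(a) 4 coils; (b) NO, τ_max = 270 MPa

N_a = Gd⁴/(8D³k) = (41.6×10³)(4.7⁴)/(8·48.0³·5.7) = 4.025 → N_a = 4
Actual rate k = Gd⁴/(8D³·4) = 5.736 N/mm
Working load F = kδ = 5.736·35 = 200.76 N
C = 48.0/4.7 = 10.2128; K_W = (4C−1)/(4C−4)+0.615/C = 1.1416
τ_max = K_W·8FD/(πd³) = 1.1416·236.36 = 269.83 MPa
τ_max > 193 MPa → exceeds allowable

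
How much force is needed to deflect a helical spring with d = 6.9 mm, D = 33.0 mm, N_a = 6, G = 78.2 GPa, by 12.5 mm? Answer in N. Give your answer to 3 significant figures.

k = Gd⁴/(8D³N_a) = (78.2×10³)(6.9⁴)/(8·33.0³·6) = 102.76 N/mm
F = k·δ = 102.76 × 12.5 = 1284.5 N

1280 N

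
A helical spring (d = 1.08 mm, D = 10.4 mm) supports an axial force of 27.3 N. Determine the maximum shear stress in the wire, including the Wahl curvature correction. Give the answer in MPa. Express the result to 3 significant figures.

660 MPa

Spring index C = D/d = 10.4/1.08 = 9.6296
K_W = (4C−1)/(4C−4) + 0.615/C = 37.519/34.519 + 0.0639 = 1.1508
τ₀ = 8FD/(πd³) = 8·27.3·10.4/(π·1.08³) = 2271.36/3.9575 = 573.94 MPa
τ_max = K·τ₀ = 1.1508 × 573.94 = 660.47 MPa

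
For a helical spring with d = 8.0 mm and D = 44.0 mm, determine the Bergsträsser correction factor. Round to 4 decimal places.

C = D/d = 44.0/8.0 = 5.5000
K_B = (4C+2)/(4C−3) = 24.000/19.000 = 1.2632

1.2632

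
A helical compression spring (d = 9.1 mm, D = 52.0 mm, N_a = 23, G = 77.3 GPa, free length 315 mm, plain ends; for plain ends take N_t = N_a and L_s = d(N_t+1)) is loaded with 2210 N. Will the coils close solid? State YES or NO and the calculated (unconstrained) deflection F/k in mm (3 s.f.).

YES, δ = 108 mm

k = Gd⁴/(8D³N_a) = (77.3×10³)(9.1⁴)/(8·52.0³·23) = 20.489 N/mm
N_t = 23; L_s = 9.1·24 = 218.4 mm; δ_solid = L₀ − L_s = 315 − 218.4 = 96.6 mm
δ = F/k = 2210/20.489 = 107.86 mm
δ ≥ δ_solid → spring goes solid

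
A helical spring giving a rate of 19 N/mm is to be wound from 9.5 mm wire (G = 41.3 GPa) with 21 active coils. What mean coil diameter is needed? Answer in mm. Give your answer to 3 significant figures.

47.2 mm

D = (Gd⁴/(8N_a·k))^(1/3) = (41.3×10³·9.5⁴/(8·21·19))^(1/3)
  = (105386)^(1/3) = 47.2346 mm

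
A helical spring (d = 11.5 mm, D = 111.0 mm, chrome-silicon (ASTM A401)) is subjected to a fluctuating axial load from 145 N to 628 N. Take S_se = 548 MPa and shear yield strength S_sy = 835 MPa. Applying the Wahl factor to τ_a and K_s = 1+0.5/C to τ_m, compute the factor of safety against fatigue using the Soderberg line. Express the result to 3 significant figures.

C = D/d = 111.0/11.5 = 9.6522; K_W = (4C−1)/(4C−4)+0.615/C = 1.1504; K_s = 1+0.5/C = 1.0518
F_a = (F_max−F_min)/2 = 241.5 N; F_m = (F_max+F_min)/2 = 386.5 N
τ_a = K_W·8F_aD/(πd³) = 1.1504 × 44.883 = 51.634 MPa
τ_m = K_s·8F_mD/(πd³) = 1.0518 × 71.832 = 75.553 MPa
Soderberg: 1/n_f = τ_a/S_se + τ_m/S_sy = 51.634/548 + 75.553/835 = 0.09422 + 0.09048 = 0.18471
n_f = 1/0.18471 = 5.414

5.41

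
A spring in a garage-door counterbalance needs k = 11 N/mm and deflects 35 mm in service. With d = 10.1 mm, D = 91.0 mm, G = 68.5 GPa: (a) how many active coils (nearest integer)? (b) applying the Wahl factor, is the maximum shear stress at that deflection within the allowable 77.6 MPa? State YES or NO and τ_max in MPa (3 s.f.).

N_a = Gd⁴/(8D³k) = (68.5×10³)(10.1⁴)/(8·91.0³·11) = 10.75 → N_a = 11
Actual rate k = Gd⁴/(8D³·11) = 10.749 N/mm
Working load F = kδ = 10.749·35 = 376.22 N
C = 91.0/10.1 = 9.0099; K_W = (4C−1)/(4C−4)+0.615/C = 1.1619
τ_max = K_W·8FD/(πd³) = 1.1619·84.616 = 98.315 MPa
τ_max > 77.6 MPa → exceeds allowable

(a) 11 coils; (b) NO, τ_max = 98.3 MPa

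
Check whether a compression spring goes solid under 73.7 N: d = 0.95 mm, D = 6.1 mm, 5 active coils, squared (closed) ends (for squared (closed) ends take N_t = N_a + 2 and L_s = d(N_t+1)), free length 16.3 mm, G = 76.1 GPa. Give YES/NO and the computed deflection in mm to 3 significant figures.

YES, δ = 10.8 mm

k = Gd⁴/(8D³N_a) = (76.1×10³)(0.95⁴)/(8·6.1³·5) = 6.827 N/mm
N_t = 7; L_s = 0.95·8 = 7.6 mm; δ_solid = L₀ − L_s = 16.3 − 7.6 = 8.7 mm
δ = F/k = 73.7/6.827 = 10.795 mm
δ ≥ δ_solid → spring goes solid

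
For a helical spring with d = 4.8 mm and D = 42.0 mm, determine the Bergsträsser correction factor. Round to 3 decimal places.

C = D/d = 42.0/4.8 = 8.7500
K_B = (4C+2)/(4C−3) = 37.000/32.000 = 1.1562

1.156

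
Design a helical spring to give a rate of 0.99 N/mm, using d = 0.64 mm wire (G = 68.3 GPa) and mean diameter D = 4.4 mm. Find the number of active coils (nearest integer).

N_a = Gd⁴/(8D³k) = (68.3×10³ × 0.64⁴)/(8 × 4.4³ × 0.99)
    = 11458.8 / 674.657 = 16.98 → 17 coils

17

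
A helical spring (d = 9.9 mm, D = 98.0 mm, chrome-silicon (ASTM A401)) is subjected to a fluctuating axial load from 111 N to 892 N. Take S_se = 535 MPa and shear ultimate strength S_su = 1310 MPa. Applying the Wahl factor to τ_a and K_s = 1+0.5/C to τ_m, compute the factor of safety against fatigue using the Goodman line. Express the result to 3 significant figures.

C = D/d = 98.0/9.9 = 9.8990; K_W = (4C−1)/(4C−4)+0.615/C = 1.1464; K_s = 1+0.5/C = 1.0505
F_a = (F_max−F_min)/2 = 390.5 N; F_m = (F_max+F_min)/2 = 501.5 N
τ_a = K_W·8F_aD/(πd³) = 1.1464 × 100.43 = 115.14 MPa
τ_m = K_s·8F_mD/(πd³) = 1.0505 × 128.98 = 135.5 MPa
Goodman: 1/n_f = τ_a/S_se + τ_m/S_su = 115.14/535 + 135.5/1310 = 0.21521 + 0.10343 = 0.31865
n_f = 1/0.31865 = 3.138

3.14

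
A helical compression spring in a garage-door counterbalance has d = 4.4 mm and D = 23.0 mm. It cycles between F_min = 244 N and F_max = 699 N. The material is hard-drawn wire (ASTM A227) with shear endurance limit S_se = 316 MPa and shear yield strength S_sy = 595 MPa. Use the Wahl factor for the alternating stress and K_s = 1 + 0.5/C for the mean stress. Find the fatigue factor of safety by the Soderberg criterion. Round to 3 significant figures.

C = D/d = 23.0/4.4 = 5.2273; K_W = (4C−1)/(4C−4)+0.615/C = 1.2951; K_s = 1+0.5/C = 1.0957
F_a = (F_max−F_min)/2 = 227.5 N; F_m = (F_max+F_min)/2 = 471.5 N
τ_a = K_W·8F_aD/(πd³) = 1.2951 × 156.42 = 202.57 MPa
τ_m = K_s·8F_mD/(πd³) = 1.0957 × 324.18 = 355.19 MPa
Soderberg: 1/n_f = τ_a/S_se + τ_m/S_sy = 202.57/316 + 355.19/595 = 0.64106 + 0.59696 = 1.238
n_f = 1/1.238 = 0.8077

0.808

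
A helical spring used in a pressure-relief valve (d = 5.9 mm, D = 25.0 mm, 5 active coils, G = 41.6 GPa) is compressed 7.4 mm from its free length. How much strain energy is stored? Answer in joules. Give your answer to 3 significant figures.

k = Gd⁴/(8D³N_a) = (41.6×10³)(5.9⁴)/(8·25.0³·5) = 80.653 N/mm
U = ½kδ² = 0.5 × 80.653 × 7.4² = 2208.3 N·mm = 2.2083 J

2.21 J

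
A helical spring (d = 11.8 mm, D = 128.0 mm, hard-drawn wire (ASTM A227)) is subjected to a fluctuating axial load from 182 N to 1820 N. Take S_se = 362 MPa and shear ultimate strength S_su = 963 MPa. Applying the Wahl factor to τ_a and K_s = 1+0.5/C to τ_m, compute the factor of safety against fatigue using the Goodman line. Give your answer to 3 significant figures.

1.38

C = D/d = 128.0/11.8 = 10.8475; K_W = (4C−1)/(4C−4)+0.615/C = 1.1329; K_s = 1+0.5/C = 1.0461
F_a = (F_max−F_min)/2 = 819 N; F_m = (F_max+F_min)/2 = 1001 N
τ_a = K_W·8F_aD/(πd³) = 1.1329 × 162.48 = 184.06 MPa
τ_m = K_s·8F_mD/(πd³) = 1.0461 × 198.58 = 207.73 MPa
Goodman: 1/n_f = τ_a/S_se + τ_m/S_su = 184.06/362 + 207.73/963 = 0.50846 + 0.21572 = 0.72417
n_f = 1/0.72417 = 1.381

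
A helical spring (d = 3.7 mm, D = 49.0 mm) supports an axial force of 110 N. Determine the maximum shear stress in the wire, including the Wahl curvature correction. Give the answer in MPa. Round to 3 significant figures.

300 MPa

Spring index C = D/d = 49.0/3.7 = 13.2432
K_W = (4C−1)/(4C−4) + 0.615/C = 51.973/48.973 + 0.0464 = 1.1077
τ₀ = 8FD/(πd³) = 8·110·49.0/(π·3.7³) = 43120/159.13 = 270.97 MPa
τ_max = K·τ₀ = 1.1077 × 270.97 = 300.15 MPa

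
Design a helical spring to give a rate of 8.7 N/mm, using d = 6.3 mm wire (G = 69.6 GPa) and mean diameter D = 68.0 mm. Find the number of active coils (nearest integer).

5

N_a = Gd⁴/(8D³k) = (69.6×10³ × 6.3⁴)/(8 × 68.0³ × 8.7)
    = 1.09641e+08 / 2.18845e+07 = 5.01 → 5 coils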